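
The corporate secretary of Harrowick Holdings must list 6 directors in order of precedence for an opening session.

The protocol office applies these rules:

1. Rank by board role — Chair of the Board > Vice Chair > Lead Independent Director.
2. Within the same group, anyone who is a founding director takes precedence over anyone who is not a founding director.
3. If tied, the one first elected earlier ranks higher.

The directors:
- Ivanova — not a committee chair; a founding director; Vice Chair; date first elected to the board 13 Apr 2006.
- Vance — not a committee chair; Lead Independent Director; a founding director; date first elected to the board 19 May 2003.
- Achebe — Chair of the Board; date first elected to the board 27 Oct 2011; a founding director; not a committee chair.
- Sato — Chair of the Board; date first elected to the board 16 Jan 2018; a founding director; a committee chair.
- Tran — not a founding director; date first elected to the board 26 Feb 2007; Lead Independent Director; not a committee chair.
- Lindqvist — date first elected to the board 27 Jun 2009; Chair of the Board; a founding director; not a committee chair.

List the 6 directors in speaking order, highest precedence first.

Lindqvist, Achebe, Sato, Ivanova, Vance, Tran

By board role: Lindqvist, Achebe and Sato (Chair of the Board); then Ivanova (Vice Chair); then Vance and Tran (Lead Independent Director).
Lindqvist, Achebe and Sato are each a founding director, so the next rule applies.
Among Lindqvist, Achebe and Sato, by date first elected to the board (earlier first): Lindqvist (27 Jun 2009) before Achebe (27 Oct 2011) before Sato (16 Jan 2018).
Among Vance and Tran, a founding director before not a founding director: Vance (a founding director) before Tran (not a founding director).
Full order: Lindqvist, Achebe, Sato, Ivanova, Vance, Tran.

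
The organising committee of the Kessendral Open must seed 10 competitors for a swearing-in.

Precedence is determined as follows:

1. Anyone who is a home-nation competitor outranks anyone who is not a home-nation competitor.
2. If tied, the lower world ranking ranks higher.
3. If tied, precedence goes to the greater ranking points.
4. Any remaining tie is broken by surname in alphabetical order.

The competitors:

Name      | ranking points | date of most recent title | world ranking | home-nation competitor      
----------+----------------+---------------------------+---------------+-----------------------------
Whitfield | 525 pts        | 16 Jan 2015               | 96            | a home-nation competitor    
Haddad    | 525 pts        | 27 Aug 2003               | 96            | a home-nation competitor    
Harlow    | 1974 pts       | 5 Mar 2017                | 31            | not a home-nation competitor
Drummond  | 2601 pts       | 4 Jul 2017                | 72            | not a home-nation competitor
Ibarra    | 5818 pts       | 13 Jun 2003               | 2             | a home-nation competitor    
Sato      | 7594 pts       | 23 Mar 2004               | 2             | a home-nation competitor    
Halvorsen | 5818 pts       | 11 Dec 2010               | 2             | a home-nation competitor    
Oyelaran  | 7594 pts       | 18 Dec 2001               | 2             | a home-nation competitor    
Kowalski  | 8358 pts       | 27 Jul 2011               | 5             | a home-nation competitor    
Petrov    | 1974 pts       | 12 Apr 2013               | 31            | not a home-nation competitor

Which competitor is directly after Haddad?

Whitfield

By the first rule: Oyelaran, Sato, Halvorsen, Ibarra, Kowalski, Haddad and Whitfield (each a home-nation competitor); then Harlow, Petrov and Drummond (each not a home-nation competitor).
Among Oyelaran, Sato, Halvorsen, Ibarra, Kowalski, Haddad and Whitfield, by world ranking (lower first): Oyelaran, Sato, Halvorsen and Ibarra (2) before Kowalski (5) before Haddad and Whitfield (96).
Among Oyelaran, Sato, Halvorsen and Ibarra, by ranking points (higher first): Oyelaran and Sato (7594 pts) before Halvorsen and Ibarra (5818 pts).
Among Oyelaran and Sato, alphabetically by surname: Oyelaran before Sato.
Among Halvorsen and Ibarra, alphabetically by surname: Halvorsen before Ibarra.
Haddad and Whitfield both have ranking points 525 pts, so the next rule applies.
Among Haddad and Whitfield, alphabetically by surname: Haddad before Whitfield.
Among Harlow, Petrov and Drummond, by world ranking (lower first): Harlow and Petrov (31) before Drummond (72).
Harlow and Petrov both have ranking points 1974 pts, so the next rule applies.
Among Harlow and Petrov, alphabetically by surname: Harlow before Petrov.
Order: Oyelaran, Sato, Halvorsen, Ibarra, Kowalski, Haddad, Whitfield, Harlow, Petrov, Drummond.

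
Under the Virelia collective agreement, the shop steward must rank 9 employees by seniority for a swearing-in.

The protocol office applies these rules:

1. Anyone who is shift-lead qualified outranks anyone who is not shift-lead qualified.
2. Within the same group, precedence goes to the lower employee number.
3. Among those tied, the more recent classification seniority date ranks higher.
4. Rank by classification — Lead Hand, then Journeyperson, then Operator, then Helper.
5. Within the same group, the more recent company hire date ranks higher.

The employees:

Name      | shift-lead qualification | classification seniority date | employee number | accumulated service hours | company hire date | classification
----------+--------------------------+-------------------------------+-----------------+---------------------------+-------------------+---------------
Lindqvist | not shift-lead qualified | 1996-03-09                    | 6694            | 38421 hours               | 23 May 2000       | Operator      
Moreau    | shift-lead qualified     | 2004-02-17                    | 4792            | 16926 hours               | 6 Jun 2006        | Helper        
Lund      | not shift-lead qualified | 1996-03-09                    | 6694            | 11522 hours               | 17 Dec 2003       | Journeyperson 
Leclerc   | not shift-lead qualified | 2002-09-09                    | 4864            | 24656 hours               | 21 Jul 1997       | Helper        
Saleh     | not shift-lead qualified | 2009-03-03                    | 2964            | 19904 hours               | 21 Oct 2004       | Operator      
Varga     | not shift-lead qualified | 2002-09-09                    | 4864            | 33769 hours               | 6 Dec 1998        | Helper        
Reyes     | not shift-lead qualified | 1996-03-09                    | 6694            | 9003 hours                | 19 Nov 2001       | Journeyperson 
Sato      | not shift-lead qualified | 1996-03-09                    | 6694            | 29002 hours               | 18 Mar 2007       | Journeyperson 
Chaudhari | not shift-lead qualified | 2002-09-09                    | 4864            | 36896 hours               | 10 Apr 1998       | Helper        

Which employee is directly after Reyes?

Lindqvist

By the first rule: Moreau (shift-lead qualified); then Saleh, Varga, Chaudhari, Leclerc, Sato, Lund, Reyes and Lindqvist (each not shift-lead qualified).
Among Saleh, Varga, Chaudhari, Leclerc, Sato, Lund, Reyes and Lindqvist, by employee number (lower first): Saleh (2964) before Varga, Chaudhari and Leclerc (4864) before Sato, Lund, Reyes and Lindqvist (6694).
Varga, Chaudhari and Leclerc all have classification seniority date 2002-09-09, so the next rule applies.
Varga, Chaudhari and Leclerc are each Helper, so the next rule applies.
Among Varga, Chaudhari and Leclerc, by company hire date (later first): Varga (6 Dec 1998) before Chaudhari (10 Apr 1998) before Leclerc (21 Jul 1997).
Sato, Lund, Reyes and Lindqvist all have classification seniority date 1996-03-09, so the next rule applies.
Among Sato, Lund, Reyes and Lindqvist, by classification: Sato, Lund and Reyes (Journeyperson) before Lindqvist (Operator).
Among Sato, Lund and Reyes, by company hire date (later first): Sato (18 Mar 2007) before Lund (17 Dec 2003) before Reyes (19 Nov 2001).
Order: Moreau, Saleh, Varga, Chaudhari, Leclerc, Sato, Lund, Reyes, Lindqvist.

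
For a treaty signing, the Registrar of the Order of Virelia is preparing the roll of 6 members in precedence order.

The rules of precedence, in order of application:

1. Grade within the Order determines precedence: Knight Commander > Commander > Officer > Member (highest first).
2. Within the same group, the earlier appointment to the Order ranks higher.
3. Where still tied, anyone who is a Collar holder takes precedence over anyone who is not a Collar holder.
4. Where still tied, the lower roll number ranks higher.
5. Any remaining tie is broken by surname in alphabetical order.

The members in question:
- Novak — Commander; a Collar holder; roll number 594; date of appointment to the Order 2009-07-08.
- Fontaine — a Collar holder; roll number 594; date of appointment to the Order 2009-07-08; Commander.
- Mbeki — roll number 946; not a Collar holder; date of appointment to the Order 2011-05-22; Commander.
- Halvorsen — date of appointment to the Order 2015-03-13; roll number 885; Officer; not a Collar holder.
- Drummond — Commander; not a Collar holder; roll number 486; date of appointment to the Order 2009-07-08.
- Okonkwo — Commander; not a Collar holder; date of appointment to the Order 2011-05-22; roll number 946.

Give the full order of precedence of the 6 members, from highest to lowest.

By grade within the Order: Fontaine, Novak, Drummond, Mbeki and Okonkwo (Commander); then Halvorsen (Officer).
Among Fontaine, Novak, Drummond, Mbeki and Okonkwo, by date of appointment to the Order (earlier first): Fontaine, Novak and Drummond (2009-07-08) before Mbeki and Okonkwo (2011-05-22).
Among Fontaine, Novak and Drummond, a Collar holder before not a Collar holder: Fontaine and Novak (a Collar holder) before Drummond (not a Collar holder).
Fontaine and Novak both have roll number 594, so the next rule applies.
Among Fontaine and Novak, alphabetically by surname: Fontaine before Novak.
Mbeki and Okonkwo are each not a Collar holder, so the next rule applies.
Mbeki and Okonkwo both have roll number 946, so the next rule applies.
Among Mbeki and Okonkwo, alphabetically by surname: Mbeki before Okonkwo.
Full order: Fontaine, Novak, Drummond, Mbeki, Okonkwo, Halvorsen.

Fontaine, Novak, Drummond, Mbeki, Okonkwo, Halvorsen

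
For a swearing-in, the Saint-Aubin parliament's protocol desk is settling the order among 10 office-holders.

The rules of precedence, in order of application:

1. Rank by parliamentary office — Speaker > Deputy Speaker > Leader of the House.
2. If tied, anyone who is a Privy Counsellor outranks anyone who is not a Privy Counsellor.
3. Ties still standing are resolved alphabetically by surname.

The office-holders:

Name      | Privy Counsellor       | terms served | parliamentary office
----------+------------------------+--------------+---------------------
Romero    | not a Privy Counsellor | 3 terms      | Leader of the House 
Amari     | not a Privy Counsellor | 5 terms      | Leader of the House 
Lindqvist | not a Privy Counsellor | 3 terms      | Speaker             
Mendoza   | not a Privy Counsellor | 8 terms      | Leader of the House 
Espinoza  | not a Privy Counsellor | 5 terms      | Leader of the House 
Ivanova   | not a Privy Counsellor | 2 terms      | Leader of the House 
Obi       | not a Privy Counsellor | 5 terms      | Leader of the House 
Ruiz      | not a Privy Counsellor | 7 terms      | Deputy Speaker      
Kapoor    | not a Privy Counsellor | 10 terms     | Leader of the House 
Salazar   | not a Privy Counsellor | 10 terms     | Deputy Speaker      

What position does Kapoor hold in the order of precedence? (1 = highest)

By parliamentary office: Lindqvist (Speaker); then Ruiz and Salazar (Deputy Speaker); then Amari, Espinoza, Ivanova, Kapoor, Mendoza, Obi and Romero (Leader of the House).
Ruiz and Salazar are each not a Privy Counsellor, so the next rule applies.
Among Ruiz and Salazar, alphabetically by surname: Ruiz before Salazar.
Amari, Espinoza, Ivanova, Kapoor, Mendoza, Obi and Romero are each not a Privy Counsellor, so the next rule applies.
Among Amari, Espinoza, Ivanova, Kapoor, Mendoza, Obi and Romero, alphabetically by surname: Amari before Espinoza before Ivanova before Kapoor before Mendoza before Obi before Romero.
Order: Lindqvist, Ruiz, Salazar, Amari, Espinoza, Ivanova, Kapoor, Mendoza, Obi, Romero. So position 7.

7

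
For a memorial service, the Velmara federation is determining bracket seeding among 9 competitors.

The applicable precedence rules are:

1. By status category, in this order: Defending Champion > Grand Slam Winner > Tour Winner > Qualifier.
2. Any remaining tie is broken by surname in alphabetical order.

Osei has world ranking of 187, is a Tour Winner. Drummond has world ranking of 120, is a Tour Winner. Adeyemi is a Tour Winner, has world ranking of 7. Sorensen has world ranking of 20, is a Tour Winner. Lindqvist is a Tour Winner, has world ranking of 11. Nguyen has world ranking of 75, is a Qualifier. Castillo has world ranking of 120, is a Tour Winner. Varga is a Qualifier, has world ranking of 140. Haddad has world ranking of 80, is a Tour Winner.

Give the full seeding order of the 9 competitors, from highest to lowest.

Adeyemi, Castillo, Drummond, Haddad, Lindqvist, Osei, Sorensen, Nguyen, Varga

By status category: Adeyemi, Castillo, Drummond, Haddad, Lindqvist, Osei and Sorensen (Tour Winner); then Nguyen and Varga (Qualifier).
Among Adeyemi, Castillo, Drummond, Haddad, Lindqvist, Osei and Sorensen, alphabetically by surname: Adeyemi before Castillo before Drummond before Haddad before Lindqvist before Osei before Sorensen.
Among Nguyen and Varga, alphabetically by surname: Nguyen before Varga.
Full order: Adeyemi, Castillo, Drummond, Haddad, Lindqvist, Osei, Sorensen, Nguyen, Varga.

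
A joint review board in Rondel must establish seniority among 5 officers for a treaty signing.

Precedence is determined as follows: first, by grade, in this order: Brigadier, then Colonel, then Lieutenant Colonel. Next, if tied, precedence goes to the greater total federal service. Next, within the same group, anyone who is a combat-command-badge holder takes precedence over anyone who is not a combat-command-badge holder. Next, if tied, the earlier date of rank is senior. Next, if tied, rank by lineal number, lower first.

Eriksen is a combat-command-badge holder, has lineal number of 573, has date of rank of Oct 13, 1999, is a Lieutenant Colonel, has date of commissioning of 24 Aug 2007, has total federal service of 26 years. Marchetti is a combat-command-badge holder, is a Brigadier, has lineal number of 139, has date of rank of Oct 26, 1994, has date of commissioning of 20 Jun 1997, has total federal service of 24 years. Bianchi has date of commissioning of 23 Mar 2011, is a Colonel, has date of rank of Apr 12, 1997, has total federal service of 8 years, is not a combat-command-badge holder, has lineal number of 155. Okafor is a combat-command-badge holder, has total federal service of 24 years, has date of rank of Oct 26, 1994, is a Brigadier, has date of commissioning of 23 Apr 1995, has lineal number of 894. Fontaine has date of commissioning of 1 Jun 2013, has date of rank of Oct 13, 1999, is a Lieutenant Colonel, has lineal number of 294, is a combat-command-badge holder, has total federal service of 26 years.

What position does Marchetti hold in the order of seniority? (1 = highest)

By grade: Marchetti and Okafor (Brigadier); then Bianchi (Colonel); then Fontaine and Eriksen (Lieutenant Colonel).
Marchetti and Okafor both have total federal service 24 years, so the next rule applies.
Marchetti and Okafor are each a combat-command-badge holder, so the next rule applies.
Marchetti and Okafor both have date of rank Oct 26, 1994, so the next rule applies.
Among Marchetti and Okafor, by lineal number (lower first): Marchetti (139) before Okafor (894).
Fontaine and Eriksen both have total federal service 26 years, so the next rule applies.
Fontaine and Eriksen are each a combat-command-badge holder, so the next rule applies.
Fontaine and Eriksen both have date of rank Oct 13, 1999, so the next rule applies.
Among Fontaine and Eriksen, by lineal number (lower first): Fontaine (294) before Eriksen (573).
Order: Marchetti, Okafor, Bianchi, Fontaine, Eriksen. So position 1.

1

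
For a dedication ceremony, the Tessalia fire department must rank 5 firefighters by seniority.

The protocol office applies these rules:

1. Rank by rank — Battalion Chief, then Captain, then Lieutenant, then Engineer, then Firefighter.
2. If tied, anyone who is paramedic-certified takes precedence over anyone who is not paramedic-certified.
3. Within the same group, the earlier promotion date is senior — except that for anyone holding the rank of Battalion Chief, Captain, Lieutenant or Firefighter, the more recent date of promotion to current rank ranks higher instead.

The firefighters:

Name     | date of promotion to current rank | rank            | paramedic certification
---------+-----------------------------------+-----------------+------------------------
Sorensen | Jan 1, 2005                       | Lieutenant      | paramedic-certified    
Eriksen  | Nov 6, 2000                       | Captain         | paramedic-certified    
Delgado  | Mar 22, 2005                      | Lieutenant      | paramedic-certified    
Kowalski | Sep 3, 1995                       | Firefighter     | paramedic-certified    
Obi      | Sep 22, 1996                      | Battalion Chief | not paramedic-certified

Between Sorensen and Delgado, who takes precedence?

By rank: Obi (Battalion Chief); then Eriksen (Captain); then Delgado and Sorensen (Lieutenant); then Kowalski (Firefighter).
Delgado and Sorensen are each paramedic-certified, so the next rule applies.
Among Delgado and Sorensen, by date of promotion to current rank (later first) (reversed rule for this group): Delgado (Mar 22, 2005) before Sorensen (Jan 1, 2005).
So Delgado takes precedence.

Delgado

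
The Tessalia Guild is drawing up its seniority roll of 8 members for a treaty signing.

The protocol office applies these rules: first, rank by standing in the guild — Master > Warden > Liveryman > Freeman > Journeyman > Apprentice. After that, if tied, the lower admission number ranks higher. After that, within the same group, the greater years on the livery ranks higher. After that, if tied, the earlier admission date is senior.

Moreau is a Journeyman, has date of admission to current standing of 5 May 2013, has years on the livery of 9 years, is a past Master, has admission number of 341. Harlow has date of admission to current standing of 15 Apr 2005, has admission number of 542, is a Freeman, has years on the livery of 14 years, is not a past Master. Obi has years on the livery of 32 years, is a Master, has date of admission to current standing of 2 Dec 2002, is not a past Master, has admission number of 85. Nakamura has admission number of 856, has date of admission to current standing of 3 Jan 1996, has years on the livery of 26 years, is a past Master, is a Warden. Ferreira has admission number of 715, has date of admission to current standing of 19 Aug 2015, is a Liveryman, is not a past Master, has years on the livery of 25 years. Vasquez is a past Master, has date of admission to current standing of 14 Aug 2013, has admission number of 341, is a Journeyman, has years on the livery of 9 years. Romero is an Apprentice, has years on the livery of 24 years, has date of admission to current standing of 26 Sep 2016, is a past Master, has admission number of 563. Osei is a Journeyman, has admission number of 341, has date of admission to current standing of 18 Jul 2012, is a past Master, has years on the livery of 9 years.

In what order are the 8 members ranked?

Obi, Nakamura, Ferreira, Harlow, Osei, Moreau, Vasquez, Romero

By standing in the guild: Obi (Master); then Nakamura (Warden); then Ferreira (Liveryman); then Harlow (Freeman); then Osei, Moreau and Vasquez (Journeyman); then Romero (Apprentice).
Osei, Moreau and Vasquez all have admission number 341, so the next rule applies.
Osei, Moreau and Vasquez all have years on the livery 9 years, so the next rule applies.
Among Osei, Moreau and Vasquez, by date of admission to current standing (earlier first): Osei (18 Jul 2012) before Moreau (5 May 2013) before Vasquez (14 Aug 2013).
Full order: Obi, Nakamura, Ferreira, Harlow, Osei, Moreau, Vasquez, Romero.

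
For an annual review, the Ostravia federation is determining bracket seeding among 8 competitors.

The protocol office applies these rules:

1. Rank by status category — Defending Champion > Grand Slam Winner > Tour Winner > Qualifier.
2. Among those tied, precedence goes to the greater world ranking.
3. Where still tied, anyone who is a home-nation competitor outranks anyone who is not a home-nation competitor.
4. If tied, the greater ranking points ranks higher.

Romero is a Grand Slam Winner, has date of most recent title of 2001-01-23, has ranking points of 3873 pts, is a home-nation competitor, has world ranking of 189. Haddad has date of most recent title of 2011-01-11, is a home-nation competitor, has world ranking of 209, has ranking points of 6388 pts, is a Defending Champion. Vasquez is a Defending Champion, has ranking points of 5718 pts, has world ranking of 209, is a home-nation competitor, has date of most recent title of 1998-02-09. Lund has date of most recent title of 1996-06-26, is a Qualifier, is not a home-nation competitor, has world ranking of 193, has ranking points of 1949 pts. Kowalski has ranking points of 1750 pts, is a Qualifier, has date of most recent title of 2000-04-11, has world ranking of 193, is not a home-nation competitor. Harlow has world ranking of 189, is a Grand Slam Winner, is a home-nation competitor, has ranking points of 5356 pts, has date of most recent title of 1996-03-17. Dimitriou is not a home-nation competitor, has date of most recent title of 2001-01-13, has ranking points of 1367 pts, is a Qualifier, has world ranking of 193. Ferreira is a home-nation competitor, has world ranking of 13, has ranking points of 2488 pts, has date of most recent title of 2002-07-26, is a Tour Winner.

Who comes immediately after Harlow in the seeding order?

Romero

By status category: Haddad and Vasquez (Defending Champion); then Harlow and Romero (Grand Slam Winner); then Ferreira (Tour Winner); then Lund, Kowalski and Dimitriou (Qualifier).
Haddad and Vasquez both have world ranking 209, so the next rule applies.
Haddad and Vasquez are each a home-nation competitor, so the next rule applies.
Among Haddad and Vasquez, by ranking points (higher first): Haddad (6388 pts) before Vasquez (5718 pts).
Harlow and Romero both have world ranking 189, so the next rule applies.
Harlow and Romero are each a home-nation competitor, so the next rule applies.
Among Harlow and Romero, by ranking points (higher first): Harlow (5356 pts) before Romero (3873 pts).
Lund, Kowalski and Dimitriou all have world ranking 193, so the next rule applies.
Lund, Kowalski and Dimitriou are each not a home-nation competitor, so the next rule applies.
Among Lund, Kowalski and Dimitriou, by ranking points (higher first): Lund (1949 pts) before Kowalski (1750 pts) before Dimitriou (1367 pts).
Order: Haddad, Vasquez, Harlow, Romero, Ferreira, Lund, Kowalski, Dimitriou.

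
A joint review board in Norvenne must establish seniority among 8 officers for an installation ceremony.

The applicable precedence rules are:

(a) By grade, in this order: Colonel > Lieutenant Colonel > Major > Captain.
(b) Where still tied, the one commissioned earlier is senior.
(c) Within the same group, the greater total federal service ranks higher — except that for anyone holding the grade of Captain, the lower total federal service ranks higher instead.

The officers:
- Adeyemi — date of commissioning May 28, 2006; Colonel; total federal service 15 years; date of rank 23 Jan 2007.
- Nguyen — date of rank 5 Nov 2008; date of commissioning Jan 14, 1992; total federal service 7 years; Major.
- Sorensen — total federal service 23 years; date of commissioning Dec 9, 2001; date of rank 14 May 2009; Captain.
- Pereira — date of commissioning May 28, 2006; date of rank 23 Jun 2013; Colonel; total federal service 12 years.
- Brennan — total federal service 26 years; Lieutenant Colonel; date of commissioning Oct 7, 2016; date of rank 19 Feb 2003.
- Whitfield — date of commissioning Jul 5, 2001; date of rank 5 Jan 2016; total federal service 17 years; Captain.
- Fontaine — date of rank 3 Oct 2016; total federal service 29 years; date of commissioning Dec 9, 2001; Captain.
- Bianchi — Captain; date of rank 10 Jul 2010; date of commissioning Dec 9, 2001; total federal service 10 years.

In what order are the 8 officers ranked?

By grade: Adeyemi and Pereira (Colonel); then Brennan (Lieutenant Colonel); then Nguyen (Major); then Whitfield, Bianchi, Sorensen and Fontaine (Captain).
Adeyemi and Pereira both have date of commissioning May 28, 2006, so the next rule applies.
Among Adeyemi and Pereira, by total federal service (higher first): Adeyemi (15 years) before Pereira (12 years).
Among Whitfield, Bianchi, Sorensen and Fontaine, by date of commissioning (earlier first): Whitfield (Jul 5, 2001) before Bianchi, Sorensen and Fontaine (Dec 9, 2001).
Among Bianchi, Sorensen and Fontaine, by total federal service (lower first) (reversed rule for this group): Bianchi (10 years) before Sorensen (23 years) before Fontaine (29 years).
Full order: Adeyemi, Pereira, Brennan, Nguyen, Whitfield, Bianchi, Sorensen, Fontaine.

Adeyemi, Pereira, Brennan, Nguyen, Whitfield, Bianchi, Sorensen, Fontaine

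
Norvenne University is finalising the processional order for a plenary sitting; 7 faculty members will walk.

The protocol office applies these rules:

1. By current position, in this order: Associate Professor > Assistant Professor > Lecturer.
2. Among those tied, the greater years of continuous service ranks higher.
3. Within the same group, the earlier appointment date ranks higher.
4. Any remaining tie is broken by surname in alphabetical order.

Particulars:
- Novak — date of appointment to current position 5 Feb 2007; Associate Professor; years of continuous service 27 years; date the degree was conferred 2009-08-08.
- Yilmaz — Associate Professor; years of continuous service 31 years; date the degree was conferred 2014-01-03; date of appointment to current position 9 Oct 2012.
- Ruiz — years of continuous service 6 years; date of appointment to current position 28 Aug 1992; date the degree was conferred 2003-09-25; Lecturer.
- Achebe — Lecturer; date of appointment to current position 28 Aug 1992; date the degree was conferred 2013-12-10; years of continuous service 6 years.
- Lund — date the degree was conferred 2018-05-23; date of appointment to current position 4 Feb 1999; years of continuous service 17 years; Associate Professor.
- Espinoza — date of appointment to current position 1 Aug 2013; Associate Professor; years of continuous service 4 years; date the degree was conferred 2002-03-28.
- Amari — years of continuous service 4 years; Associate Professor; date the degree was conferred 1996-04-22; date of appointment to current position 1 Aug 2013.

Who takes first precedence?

Yilmaz

By current position: Yilmaz, Novak, Lund, Amari and Espinoza (Associate Professor); then Achebe and Ruiz (Lecturer).
Among Yilmaz, Novak, Lund, Amari and Espinoza, by years of continuous service (higher first): Yilmaz (31 years) before Novak (27 years) before Lund (17 years) before Amari and Espinoza (4 years).
Amari and Espinoza both have date of appointment to current position 1 Aug 2013, so the next rule applies.
Among Amari and Espinoza, alphabetically by surname: Amari before Espinoza.
Achebe and Ruiz both have years of continuous service 6 years, so the next rule applies.
Achebe and Ruiz both have date of appointment to current position 28 Aug 1992, so the next rule applies.
Among Achebe and Ruiz, alphabetically by surname: Achebe before Ruiz.
Order: Yilmaz, Novak, Lund, Amari, Espinoza, Achebe, Ruiz.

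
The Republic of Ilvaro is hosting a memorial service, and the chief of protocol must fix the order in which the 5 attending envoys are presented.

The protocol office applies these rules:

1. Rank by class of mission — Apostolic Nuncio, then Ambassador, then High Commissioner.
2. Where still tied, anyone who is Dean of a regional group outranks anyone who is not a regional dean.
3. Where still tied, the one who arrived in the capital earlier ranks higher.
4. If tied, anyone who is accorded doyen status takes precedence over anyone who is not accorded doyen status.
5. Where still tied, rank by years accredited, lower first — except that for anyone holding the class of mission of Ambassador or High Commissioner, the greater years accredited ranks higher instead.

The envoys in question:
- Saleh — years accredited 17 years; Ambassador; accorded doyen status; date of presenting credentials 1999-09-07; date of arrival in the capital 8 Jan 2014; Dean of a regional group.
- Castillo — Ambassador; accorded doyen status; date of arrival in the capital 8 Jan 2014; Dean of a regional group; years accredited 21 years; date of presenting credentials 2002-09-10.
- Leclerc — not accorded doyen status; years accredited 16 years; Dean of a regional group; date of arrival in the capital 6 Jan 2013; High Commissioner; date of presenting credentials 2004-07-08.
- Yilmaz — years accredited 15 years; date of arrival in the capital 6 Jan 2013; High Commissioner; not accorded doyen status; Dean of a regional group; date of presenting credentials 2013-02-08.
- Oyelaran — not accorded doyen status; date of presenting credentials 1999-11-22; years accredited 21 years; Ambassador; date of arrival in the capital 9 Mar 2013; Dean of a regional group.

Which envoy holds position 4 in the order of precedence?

By class of mission: Oyelaran, Castillo and Saleh (Ambassador); then Leclerc and Yilmaz (High Commissioner).
Oyelaran, Castillo and Saleh are each Dean of a regional group, so the next rule applies.
Among Oyelaran, Castillo and Saleh, by date of arrival in the capital (earlier first): Oyelaran (9 Mar 2013) before Castillo and Saleh (8 Jan 2014).
Castillo and Saleh are each accorded doyen status, so the next rule applies.
Among Castillo and Saleh, by years accredited (higher first) (reversed rule for this group): Castillo (21 years) before Saleh (17 years).
Leclerc and Yilmaz are each Dean of a regional group, so the next rule applies.
Leclerc and Yilmaz both have date of arrival in the capital 6 Jan 2013, so the next rule applies.
Leclerc and Yilmaz are each not accorded doyen status, so the next rule applies.
Among Leclerc and Yilmaz, by years accredited (higher first) (reversed rule for this group): Leclerc (16 years) before Yilmaz (15 years).
Order: Oyelaran, Castillo, Saleh, Leclerc, Yilmaz.

Leclerc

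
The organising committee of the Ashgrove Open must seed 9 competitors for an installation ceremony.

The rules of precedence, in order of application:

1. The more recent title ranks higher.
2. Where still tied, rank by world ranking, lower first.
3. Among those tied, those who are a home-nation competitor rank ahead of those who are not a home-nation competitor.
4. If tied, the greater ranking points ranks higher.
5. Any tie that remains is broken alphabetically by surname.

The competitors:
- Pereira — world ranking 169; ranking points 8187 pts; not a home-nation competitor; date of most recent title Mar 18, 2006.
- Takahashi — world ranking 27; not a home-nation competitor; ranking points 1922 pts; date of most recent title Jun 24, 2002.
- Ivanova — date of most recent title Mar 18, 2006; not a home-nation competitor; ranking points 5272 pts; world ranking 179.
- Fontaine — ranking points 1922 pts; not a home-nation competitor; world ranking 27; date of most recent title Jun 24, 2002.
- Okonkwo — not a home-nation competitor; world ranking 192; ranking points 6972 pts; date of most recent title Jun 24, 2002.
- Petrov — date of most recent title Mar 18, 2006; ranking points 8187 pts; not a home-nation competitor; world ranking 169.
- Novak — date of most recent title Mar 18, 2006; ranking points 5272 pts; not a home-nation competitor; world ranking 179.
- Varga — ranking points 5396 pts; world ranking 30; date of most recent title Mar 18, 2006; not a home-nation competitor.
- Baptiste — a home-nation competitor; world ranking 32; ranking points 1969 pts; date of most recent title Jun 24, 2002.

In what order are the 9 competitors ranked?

By date of most recent title (later first): Varga, Pereira, Petrov, Ivanova and Novak (each Mar 18, 2006); then Fontaine, Takahashi, Baptiste and Okonkwo (each Jun 24, 2002).
Among Varga, Pereira, Petrov, Ivanova and Novak, by world ranking (lower first): Varga (30) before Pereira and Petrov (169) before Ivanova and Novak (179).
Pereira and Petrov are each not a home-nation competitor, so the next rule applies.
Pereira and Petrov both have ranking points 8187 pts, so the next rule applies.
Among Pereira and Petrov, alphabetically by surname: Pereira before Petrov.
Ivanova and Novak are each not a home-nation competitor, so the next rule applies.
Ivanova and Novak both have ranking points 5272 pts, so the next rule applies.
Among Ivanova and Novak, alphabetically by surname: Ivanova before Novak.
Among Fontaine, Takahashi, Baptiste and Okonkwo, by world ranking (lower first): Fontaine and Takahashi (27) before Baptiste (32) before Okonkwo (192).
Fontaine and Takahashi are each not a home-nation competitor, so the next rule applies.
Fontaine and Takahashi both have ranking points 1922 pts, so the next rule applies.
Among Fontaine and Takahashi, alphabetically by surname: Fontaine before Takahashi.
Full order: Varga, Pereira, Petrov, Ivanova, Novak, Fontaine, Takahashi, Baptiste, Okonkwo.

Varga, Pereira, Petrov, Ivanova, Novak, Fontaine, Takahashi, Baptiste, Okonkwo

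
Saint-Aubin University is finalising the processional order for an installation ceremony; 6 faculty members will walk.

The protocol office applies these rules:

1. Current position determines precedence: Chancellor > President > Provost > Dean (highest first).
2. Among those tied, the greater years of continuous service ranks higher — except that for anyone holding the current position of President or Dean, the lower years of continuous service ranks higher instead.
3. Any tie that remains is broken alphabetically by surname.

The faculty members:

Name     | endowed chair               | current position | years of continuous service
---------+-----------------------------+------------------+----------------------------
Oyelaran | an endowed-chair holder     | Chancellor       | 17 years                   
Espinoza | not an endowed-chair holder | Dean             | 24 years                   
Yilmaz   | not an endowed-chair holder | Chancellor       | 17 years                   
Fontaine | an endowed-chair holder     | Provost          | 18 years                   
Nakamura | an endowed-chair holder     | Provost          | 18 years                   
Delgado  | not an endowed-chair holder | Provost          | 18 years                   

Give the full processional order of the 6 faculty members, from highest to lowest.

By current position: Oyelaran and Yilmaz (Chancellor); then Delgado, Fontaine and Nakamura (Provost); then Espinoza (Dean).
Oyelaran and Yilmaz both have years of continuous service 17 years, so the next rule applies.
Among Oyelaran and Yilmaz, alphabetically by surname: Oyelaran before Yilmaz.
Delgado, Fontaine and Nakamura all have years of continuous service 18 years, so the next rule applies.
Among Delgado, Fontaine and Nakamura, alphabetically by surname: Delgado before Fontaine before Nakamura.
Full order: Oyelaran, Yilmaz, Delgado, Fontaine, Nakamura, Espinoza.

Oyelaran, Yilmaz, Delgado, Fontaine, Nakamura, Espinoza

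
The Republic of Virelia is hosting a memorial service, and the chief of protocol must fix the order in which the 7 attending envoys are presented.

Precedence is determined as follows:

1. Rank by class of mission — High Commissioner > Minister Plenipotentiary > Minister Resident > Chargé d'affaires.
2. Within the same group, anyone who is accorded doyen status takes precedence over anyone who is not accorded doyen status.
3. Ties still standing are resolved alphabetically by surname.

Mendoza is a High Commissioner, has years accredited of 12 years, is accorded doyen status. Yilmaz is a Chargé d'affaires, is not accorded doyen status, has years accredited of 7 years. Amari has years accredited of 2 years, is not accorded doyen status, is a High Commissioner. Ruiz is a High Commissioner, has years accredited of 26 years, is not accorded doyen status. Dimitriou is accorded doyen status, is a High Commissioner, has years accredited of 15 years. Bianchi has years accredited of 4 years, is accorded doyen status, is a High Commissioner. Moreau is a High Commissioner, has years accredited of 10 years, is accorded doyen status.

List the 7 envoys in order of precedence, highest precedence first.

Bianchi, Dimitriou, Mendoza, Moreau, Amari, Ruiz, Yilmaz

By class of mission: Bianchi, Dimitriou, Mendoza, Moreau, Amari and Ruiz (High Commissioner); then Yilmaz (Chargé d'affaires).
Among Bianchi, Dimitriou, Mendoza, Moreau, Amari and Ruiz, accorded doyen status before not accorded doyen status: Bianchi, Dimitriou, Mendoza and Moreau (accorded doyen status) before Amari and Ruiz (not accorded doyen status).
Among Bianchi, Dimitriou, Mendoza and Moreau, alphabetically by surname: Bianchi before Dimitriou before Mendoza before Moreau.
Among Amari and Ruiz, alphabetically by surname: Amari before Ruiz.
Full order: Bianchi, Dimitriou, Mendoza, Moreau, Amari, Ruiz, Yilmaz.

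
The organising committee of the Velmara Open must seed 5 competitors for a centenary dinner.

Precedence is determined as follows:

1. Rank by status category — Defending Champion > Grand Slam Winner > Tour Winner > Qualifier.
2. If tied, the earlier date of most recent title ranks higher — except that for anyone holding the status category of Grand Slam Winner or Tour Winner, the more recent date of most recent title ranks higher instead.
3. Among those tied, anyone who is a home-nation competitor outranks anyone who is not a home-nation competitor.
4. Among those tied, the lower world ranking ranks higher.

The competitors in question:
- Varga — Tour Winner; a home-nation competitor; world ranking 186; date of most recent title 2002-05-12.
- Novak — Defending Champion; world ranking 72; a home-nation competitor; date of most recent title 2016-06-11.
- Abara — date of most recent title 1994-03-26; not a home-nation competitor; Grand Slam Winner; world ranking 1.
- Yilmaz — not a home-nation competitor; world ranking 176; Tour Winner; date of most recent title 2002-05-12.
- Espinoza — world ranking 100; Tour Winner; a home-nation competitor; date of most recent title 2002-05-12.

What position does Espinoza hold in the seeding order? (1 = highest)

By status category: Novak (Defending Champion); then Abara (Grand Slam Winner); then Espinoza, Varga and Yilmaz (Tour Winner).
Espinoza, Varga and Yilmaz all have date of most recent title 2002-05-12, so the next rule applies.
Among Espinoza, Varga and Yilmaz, a home-nation competitor before not a home-nation competitor: Espinoza and Varga (a home-nation competitor) before Yilmaz (not a home-nation competitor).
Among Espinoza and Varga, by world ranking (lower first): Espinoza (100) before Varga (186).
Order: Novak, Abara, Espinoza, Varga, Yilmaz. So position 3.

3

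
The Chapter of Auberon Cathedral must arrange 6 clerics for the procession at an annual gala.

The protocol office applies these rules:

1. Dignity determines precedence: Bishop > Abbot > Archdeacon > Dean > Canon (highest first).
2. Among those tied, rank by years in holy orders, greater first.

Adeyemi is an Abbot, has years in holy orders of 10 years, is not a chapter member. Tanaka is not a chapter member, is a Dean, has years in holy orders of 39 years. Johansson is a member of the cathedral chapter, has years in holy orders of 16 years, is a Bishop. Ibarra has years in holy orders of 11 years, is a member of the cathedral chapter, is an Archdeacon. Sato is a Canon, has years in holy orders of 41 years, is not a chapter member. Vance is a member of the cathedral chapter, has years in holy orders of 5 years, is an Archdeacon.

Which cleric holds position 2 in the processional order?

By dignity: Johansson (Bishop); then Adeyemi (Abbot); then Ibarra and Vance (Archdeacon); then Tanaka (Dean); then Sato (Canon).
Among Ibarra and Vance, by years in holy orders (higher first): Ibarra (11 years) before Vance (5 years).
Order: Johansson, Adeyemi, Ibarra, Vance, Tanaka, Sato.

Adeyemi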